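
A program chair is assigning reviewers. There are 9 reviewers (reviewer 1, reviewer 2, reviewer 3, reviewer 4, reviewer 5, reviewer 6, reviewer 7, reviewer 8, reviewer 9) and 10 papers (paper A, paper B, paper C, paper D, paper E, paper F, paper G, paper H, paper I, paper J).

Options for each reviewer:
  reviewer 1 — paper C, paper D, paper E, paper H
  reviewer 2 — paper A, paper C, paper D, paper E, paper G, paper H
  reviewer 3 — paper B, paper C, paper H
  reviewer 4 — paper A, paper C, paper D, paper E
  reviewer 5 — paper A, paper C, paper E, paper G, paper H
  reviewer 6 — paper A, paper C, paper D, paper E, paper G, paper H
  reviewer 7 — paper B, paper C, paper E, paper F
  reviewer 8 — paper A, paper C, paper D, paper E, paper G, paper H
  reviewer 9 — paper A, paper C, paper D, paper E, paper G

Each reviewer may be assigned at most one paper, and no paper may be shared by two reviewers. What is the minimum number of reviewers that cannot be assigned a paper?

1

One maximum matching: reviewer 1-paper H, reviewer 2-paper C, reviewer 3-paper B, reviewer 4-paper D, reviewer 5-paper A, reviewer 6-paper E, reviewer 7-paper F, reviewer 8-paper G.
The set {reviewer 1, reviewer 2, reviewer 4, reviewer 5, reviewer 6, reviewer 8, reviewer 9} has only 6 neighbours ({paper A, paper C, paper D, paper E, paper G, paper H}), so by Hall's theorem at most 8 of the 9 reviewers can be matched.
That matches 8 of the 9, leaving 1 unmatched; no matching can do better.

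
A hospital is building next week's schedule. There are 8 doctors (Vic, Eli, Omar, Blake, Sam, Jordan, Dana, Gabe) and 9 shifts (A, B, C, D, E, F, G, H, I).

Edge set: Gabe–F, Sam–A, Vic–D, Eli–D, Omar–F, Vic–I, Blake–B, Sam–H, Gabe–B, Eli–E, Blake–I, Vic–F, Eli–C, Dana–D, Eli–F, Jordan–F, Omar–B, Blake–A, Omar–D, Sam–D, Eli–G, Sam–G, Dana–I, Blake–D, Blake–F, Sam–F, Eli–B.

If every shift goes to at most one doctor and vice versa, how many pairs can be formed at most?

For example, pair Vic-I, Eli-E, Omar-B, Blake-A, Sam-G, Jordan-F, Dana-D.
The set {Vic, Omar, Jordan, Dana, Gabe} has only 4 neighbours ({B, D, F, I}), so by Hall's theorem at most 7 of the 8 doctors can be matched.

7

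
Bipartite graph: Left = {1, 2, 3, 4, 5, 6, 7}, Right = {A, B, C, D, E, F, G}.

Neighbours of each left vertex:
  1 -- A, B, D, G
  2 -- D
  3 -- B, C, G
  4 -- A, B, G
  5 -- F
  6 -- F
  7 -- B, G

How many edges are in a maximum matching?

A valid assignment of size 6: 1→A, 2→D, 3→C, 4→G, 5→F, 7→B.
The set {5, 6} has only 1 neighbour ({F}), so by Hall's theorem at most 6 of the 7 left vertices can be matched.

6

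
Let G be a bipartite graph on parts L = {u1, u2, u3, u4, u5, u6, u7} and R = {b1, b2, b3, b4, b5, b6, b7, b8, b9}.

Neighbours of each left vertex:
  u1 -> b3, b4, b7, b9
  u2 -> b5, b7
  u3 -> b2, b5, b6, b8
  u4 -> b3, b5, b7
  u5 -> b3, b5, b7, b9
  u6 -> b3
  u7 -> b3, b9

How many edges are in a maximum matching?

6

A valid assignment of size 6: u1–b4, u2–b5, u3–b8, u4–b7, u5–b9, u6–b3.
The set {u2, u4, u5, u6, u7} has only 4 neighbours ({b3, b5, b7, b9}), so by Hall's theorem at most 6 of the 7 left vertices can be matched.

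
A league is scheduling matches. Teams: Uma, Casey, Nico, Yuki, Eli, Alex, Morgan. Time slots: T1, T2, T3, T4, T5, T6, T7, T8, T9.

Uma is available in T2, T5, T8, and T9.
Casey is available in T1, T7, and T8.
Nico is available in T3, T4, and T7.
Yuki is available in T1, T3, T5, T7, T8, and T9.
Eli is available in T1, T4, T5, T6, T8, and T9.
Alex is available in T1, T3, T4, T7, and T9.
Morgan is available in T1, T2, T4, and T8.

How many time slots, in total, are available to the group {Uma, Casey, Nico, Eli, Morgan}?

The union of neighbours of {Uma, Casey, Nico, Eli, Morgan} is {T1, T2, T3, T4, T5, T6, T7, T8, T9}, which has 9 elements.
Since |N(S)| = 9 ≥ |S| = 5, Hall's condition holds for this subset.

9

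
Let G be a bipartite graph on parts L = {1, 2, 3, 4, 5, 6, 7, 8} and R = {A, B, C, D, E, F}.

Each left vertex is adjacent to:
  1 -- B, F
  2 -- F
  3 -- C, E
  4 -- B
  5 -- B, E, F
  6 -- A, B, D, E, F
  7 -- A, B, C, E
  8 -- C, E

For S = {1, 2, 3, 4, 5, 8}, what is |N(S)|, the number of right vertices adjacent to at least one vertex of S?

4

The union of neighbours of {1, 2, 3, 4, 5, 8} is {B, C, E, F}, which has 4 elements.
Since |N(S)| = 4 < |S| = 6, Hall's condition fails for this subset.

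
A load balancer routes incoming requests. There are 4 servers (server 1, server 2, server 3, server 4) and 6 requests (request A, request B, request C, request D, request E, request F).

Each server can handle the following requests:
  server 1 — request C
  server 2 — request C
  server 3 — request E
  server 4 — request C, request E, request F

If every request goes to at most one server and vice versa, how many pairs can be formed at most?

3

One maximum matching: server 1-request C, server 3-request E, server 4-request F.
The set {server 1, server 2} has only 1 neighbour ({request C}), so by Hall's theorem at most 3 of the 4 servers can be matched.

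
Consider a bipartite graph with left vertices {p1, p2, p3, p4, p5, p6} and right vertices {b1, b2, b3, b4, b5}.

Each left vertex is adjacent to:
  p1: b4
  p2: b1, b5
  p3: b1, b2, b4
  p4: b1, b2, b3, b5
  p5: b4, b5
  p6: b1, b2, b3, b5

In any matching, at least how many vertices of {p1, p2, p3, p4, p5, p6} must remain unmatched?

A valid assignment of size 5: p1→b4, p2→b1, p3→b2, p4→b3, p5→b5.
The set {p1, p2, p3, p4, p5, p6} has only 5 neighbours ({b1, b2, b3, b4, b5}), so by Hall's theorem at most 5 of the 6 left vertices can be matched.
That matches 5 of the 6, leaving 1 unmatched; no matching can do better.

1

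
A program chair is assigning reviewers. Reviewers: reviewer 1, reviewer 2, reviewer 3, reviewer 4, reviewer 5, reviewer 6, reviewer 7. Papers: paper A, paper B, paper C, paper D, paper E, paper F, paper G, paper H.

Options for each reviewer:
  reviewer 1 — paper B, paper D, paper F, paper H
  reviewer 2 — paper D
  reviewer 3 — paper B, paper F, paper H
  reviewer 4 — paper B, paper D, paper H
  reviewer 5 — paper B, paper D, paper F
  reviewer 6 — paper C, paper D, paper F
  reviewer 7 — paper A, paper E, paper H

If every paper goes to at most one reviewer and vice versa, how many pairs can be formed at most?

6

A valid assignment of size 6: reviewer 1–paper H, reviewer 2–paper D, reviewer 3–paper F, reviewer 4–paper B, reviewer 6–paper C, reviewer 7–paper E.
The set {reviewer 1, reviewer 2, reviewer 3, reviewer 4, reviewer 5} has only 4 neighbours ({paper B, paper D, paper F, paper H}), so by Hall's theorem at most 6 of the 7 reviewers can be matched.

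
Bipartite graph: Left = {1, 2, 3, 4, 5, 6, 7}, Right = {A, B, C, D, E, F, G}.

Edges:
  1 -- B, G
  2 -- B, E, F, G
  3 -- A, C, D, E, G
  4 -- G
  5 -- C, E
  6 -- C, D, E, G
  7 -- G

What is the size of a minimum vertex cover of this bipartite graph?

6

The 6 edges 1–B, 2–F, 3–A, 4–G, 5–C, 6–E form a matching, so any vertex cover needs at least 6 vertices (one per matched edge).
Conversely {1, 2, 3, 5, 6, G} meets every edge and has exactly 6 vertices, so 6 is optimal.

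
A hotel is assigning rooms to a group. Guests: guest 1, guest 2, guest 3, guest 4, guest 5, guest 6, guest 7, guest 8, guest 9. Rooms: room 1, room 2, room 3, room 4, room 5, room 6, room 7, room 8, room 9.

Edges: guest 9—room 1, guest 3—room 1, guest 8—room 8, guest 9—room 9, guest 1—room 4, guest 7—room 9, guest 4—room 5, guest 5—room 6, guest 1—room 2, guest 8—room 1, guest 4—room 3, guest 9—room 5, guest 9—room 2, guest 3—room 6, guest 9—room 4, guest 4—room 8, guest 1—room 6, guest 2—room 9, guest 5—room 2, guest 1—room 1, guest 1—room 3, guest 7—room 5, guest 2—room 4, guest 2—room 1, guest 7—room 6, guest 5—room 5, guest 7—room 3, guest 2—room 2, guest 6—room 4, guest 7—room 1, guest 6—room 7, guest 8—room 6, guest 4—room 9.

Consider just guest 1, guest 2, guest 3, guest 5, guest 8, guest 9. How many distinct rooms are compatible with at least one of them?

The union of neighbours of {guest 1, guest 2, guest 3, guest 5, guest 8, guest 9} is {room 1, room 2, room 3, room 4, room 5, room 6, room 8, room 9}, which has 8 elements.
Since |N(S)| = 8 ≥ |S| = 6, Hall's condition holds for this subset.

8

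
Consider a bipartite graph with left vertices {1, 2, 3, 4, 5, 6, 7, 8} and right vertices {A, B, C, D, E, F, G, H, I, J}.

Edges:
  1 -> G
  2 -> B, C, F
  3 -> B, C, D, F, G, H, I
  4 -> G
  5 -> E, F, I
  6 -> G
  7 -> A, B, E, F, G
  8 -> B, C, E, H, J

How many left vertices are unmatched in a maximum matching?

For example, pair 1→G, 2→B, 3→H, 5→E, 7→A, 8→J.
The set {1, 4, 6} has only 1 neighbour ({G}), so by Hall's theorem at most 6 of the 8 left vertices can be matched.
That matches 6 of the 8, leaving 2 unmatched; no matching can do better.

2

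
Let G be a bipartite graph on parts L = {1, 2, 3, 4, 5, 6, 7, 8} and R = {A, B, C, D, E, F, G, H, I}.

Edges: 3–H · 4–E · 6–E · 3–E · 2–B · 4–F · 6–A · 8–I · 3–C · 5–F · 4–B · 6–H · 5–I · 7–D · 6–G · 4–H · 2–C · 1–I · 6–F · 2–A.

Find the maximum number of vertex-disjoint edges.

7

A valid assignment of size 7: 1-I, 2-B, 3-E, 4-H, 5-F, 6-G, 7-D.
The set {1, 8} has only 1 neighbour ({I}), so by Hall's theorem at most 7 of the 8 left vertices can be matched.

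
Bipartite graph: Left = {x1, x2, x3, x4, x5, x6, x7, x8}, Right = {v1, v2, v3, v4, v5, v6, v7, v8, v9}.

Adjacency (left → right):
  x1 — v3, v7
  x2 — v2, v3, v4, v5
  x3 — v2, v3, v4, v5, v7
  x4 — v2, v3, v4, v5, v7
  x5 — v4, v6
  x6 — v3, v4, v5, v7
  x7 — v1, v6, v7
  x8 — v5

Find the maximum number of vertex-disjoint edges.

For example, pair x1–v3, x2–v5, x3–v4, x4–v2, x5–v6, x6–v7, x7–v1.
The set {x1, x2, x3, x4, x6, x8} has only 5 neighbours ({v2, v3, v4, v5, v7}), so by Hall's theorem at most 7 of the 8 left vertices can be matched.

7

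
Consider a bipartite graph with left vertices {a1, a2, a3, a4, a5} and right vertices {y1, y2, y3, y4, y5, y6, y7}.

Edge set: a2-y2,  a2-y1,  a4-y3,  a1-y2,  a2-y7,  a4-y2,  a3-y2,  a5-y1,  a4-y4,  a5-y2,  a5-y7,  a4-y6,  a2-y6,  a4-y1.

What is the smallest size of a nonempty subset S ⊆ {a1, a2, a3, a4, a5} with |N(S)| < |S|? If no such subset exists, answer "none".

2

Take S = {a1, a3}. Its neighbourhood is {y2}, so |N(S)| = 1 < |S| = 2.
No single vertex violates Hall's condition since each has at least one neighbour, so 2 is the minimum.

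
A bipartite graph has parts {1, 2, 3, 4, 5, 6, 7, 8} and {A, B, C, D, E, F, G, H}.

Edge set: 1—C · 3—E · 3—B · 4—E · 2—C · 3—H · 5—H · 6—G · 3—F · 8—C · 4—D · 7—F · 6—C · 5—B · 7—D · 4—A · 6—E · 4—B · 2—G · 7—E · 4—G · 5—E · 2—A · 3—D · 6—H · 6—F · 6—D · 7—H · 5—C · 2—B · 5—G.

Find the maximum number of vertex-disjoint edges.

7

For example, pair 1-C, 2-B, 3-E, 4-A, 5-G, 6-F, 7-H.
The set {1, 8} has only 1 neighbour ({C}), so by Hall's theorem at most 7 of the 8 left vertices can be matched.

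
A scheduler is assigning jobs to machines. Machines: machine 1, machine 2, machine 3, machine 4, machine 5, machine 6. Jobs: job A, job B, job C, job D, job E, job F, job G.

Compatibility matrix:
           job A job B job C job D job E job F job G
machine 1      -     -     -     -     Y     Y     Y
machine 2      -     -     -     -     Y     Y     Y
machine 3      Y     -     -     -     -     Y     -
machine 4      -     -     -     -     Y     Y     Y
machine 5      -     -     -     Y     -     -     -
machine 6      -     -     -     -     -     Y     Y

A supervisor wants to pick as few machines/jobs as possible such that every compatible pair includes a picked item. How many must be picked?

{machine 3, machine 5, job E, job F, job G} is a vertex cover of size 5: every edge has an endpoint in this set.
No smaller cover exists because machine 1–job E, machine 2–job F, machine 3–job A, machine 4–job G, machine 5–job D is a matching of size 5, and a cover must include an endpoint of each of these disjoint edges (König's theorem).

5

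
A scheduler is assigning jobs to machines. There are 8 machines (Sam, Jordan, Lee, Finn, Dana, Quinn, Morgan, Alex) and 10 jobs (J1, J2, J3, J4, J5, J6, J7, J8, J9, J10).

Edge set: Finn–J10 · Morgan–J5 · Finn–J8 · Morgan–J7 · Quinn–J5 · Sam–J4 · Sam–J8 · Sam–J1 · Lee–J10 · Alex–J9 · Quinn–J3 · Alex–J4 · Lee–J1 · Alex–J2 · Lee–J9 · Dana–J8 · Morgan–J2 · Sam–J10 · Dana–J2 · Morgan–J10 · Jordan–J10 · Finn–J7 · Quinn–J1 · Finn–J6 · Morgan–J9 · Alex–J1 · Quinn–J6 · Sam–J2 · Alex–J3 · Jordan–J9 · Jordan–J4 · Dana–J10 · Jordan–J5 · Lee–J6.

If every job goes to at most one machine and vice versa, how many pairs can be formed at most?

8

One maximum matching: Sam→J10, Jordan→J5, Lee→J6, Finn→J7, Dana→J8, Quinn→J3, Morgan→J2, Alex→J9.
All 8 machines are matched, so no larger matching exists.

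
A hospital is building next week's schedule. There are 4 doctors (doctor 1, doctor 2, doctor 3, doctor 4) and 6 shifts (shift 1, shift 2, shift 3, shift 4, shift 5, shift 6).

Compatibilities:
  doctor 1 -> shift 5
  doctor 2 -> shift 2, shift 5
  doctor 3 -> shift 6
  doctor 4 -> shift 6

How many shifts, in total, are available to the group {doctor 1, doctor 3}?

2

The union of neighbours of {doctor 1, doctor 3} is {shift 5, shift 6}, which has 2 elements.
Since |N(S)| = 2 ≥ |S| = 2, Hall's condition holds for this subset.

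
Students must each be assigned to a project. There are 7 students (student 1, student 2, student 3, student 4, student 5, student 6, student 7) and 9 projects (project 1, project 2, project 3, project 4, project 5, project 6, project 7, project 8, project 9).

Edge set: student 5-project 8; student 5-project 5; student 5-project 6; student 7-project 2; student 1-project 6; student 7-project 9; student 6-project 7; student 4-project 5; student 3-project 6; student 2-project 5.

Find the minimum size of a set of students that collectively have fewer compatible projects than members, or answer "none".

Take S = {student 1, student 3}. Its neighbourhood is {project 6}, so |N(S)| = 1 < |S| = 2.
No single vertex violates Hall's condition since each has at least one neighbour, so 2 is the minimum.

2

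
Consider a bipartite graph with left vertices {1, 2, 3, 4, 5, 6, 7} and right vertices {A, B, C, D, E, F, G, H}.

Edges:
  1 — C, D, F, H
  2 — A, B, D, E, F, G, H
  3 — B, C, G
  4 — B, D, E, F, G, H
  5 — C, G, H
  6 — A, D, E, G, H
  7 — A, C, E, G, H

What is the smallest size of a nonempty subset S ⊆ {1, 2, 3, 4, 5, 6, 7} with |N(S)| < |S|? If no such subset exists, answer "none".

A matching saturating every left vertex exists, for instance 1→F, 2→E, 3→B, 4→H, 5→C, 6→A, 7→G.
By Hall's marriage theorem, this means |N(S)| ≥ |S| for every subset S, so no violating subset exists.

none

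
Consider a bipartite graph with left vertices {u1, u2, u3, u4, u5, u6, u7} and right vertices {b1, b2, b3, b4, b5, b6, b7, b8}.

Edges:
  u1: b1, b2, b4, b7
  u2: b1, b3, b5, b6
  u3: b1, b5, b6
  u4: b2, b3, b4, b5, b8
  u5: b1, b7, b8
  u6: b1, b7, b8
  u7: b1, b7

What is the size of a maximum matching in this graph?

One maximum matching: u1→b4, u2→b3, u3→b6, u4→b5, u5→b8, u6→b1, u7→b7.
All 7 left vertices are matched, so no larger matching exists.

7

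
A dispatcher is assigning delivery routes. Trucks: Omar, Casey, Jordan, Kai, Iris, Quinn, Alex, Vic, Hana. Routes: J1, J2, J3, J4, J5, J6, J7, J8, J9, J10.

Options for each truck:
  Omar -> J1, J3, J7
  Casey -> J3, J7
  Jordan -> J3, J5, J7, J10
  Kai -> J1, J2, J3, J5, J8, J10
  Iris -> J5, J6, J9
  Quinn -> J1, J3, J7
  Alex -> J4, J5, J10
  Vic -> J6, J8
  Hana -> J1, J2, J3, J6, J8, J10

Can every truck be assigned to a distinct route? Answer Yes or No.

A valid assignment of size 9: Omar→J1, Casey→J7, Jordan→J5, Kai→J2, Iris→J9, Quinn→J3, Alex→J10, Vic→J8, Hana→J6.
Every truck is matched, so this matching saturates all of them.

Yes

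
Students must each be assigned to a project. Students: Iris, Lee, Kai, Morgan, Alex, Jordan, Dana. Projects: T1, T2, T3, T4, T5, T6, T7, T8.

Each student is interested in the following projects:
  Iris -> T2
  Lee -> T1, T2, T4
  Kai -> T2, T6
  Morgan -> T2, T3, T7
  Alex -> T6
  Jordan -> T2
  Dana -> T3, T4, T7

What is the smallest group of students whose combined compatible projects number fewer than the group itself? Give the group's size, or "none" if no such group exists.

2

Take S = {Iris, Jordan}. Its neighbourhood is {T2}, so |N(S)| = 1 < |S| = 2.
No single vertex violates Hall's condition since each has at least one neighbour, so 2 is the minimum.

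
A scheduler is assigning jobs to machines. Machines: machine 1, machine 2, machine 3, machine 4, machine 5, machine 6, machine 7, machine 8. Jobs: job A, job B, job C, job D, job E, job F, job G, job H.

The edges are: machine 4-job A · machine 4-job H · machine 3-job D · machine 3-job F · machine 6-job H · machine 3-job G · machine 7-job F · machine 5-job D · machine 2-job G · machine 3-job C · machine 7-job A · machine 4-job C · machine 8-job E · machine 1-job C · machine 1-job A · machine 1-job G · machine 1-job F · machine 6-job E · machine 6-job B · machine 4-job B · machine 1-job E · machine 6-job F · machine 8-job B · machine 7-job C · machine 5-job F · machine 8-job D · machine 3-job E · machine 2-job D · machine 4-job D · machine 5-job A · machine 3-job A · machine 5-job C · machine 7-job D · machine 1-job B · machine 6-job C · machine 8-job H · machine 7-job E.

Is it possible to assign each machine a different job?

One maximum matching: machine 1-job C, machine 2-job G, machine 3-job E, machine 4-job B, machine 5-job A, machine 6-job F, machine 7-job D, machine 8-job H.
Every machine is matched, so this is a perfect matching.

Yes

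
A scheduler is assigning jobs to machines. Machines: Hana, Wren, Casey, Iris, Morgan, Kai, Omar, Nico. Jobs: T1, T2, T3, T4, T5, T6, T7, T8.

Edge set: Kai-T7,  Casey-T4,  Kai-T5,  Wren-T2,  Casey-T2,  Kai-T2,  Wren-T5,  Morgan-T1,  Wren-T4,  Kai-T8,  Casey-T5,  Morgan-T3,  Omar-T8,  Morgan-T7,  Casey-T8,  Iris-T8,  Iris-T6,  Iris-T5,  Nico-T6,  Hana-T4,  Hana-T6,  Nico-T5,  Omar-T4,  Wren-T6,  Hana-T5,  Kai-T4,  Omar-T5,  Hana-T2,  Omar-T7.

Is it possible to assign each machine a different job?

The set {Hana, Wren, Casey, Iris, Kai, Omar, Nico} has only 6 neighbours ({T2, T4, T5, T6, T7, T8}), so by Hall's theorem at most 7 of the 8 machines can be matched.
Hence no matching covers every machine.

No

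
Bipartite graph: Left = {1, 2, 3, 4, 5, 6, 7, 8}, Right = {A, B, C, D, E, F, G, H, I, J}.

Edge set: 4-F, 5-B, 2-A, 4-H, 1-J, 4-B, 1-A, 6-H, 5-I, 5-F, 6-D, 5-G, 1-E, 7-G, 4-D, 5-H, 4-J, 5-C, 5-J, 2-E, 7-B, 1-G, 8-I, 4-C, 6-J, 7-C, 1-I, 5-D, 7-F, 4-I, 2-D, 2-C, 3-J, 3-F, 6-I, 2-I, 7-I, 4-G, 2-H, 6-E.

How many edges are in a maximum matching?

8

One maximum matching: 1-J, 2-A, 3-F, 4-H, 5-G, 6-E, 7-B, 8-I.
This saturates every left vertex, so 8 is the maximum.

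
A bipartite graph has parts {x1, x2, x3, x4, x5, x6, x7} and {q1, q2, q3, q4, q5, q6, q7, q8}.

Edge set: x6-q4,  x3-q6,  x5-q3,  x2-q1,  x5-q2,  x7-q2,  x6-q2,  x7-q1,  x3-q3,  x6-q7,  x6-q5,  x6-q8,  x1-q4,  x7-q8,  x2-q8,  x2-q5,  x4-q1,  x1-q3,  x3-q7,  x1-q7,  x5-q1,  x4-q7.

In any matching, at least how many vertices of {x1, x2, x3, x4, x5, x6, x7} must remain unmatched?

0

For example, pair x1–q7, x2–q5, x3–q6, x4–q1, x5–q2, x6–q4, x7–q8.
This saturates every left vertex, so 7 is the maximum.
That matches 7 of the 7, leaving 0 unmatched; no matching can do better.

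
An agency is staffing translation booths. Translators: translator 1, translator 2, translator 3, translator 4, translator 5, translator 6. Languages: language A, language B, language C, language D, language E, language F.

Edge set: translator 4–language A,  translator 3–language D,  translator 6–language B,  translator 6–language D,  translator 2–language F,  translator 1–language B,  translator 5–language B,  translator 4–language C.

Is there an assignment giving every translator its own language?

No

The set {translator 1, translator 3, translator 5, translator 6} has only 2 neighbours ({language B, language D}), so by Hall's theorem at most 4 of the 6 translators can be matched.
Hence no matching covers every translator.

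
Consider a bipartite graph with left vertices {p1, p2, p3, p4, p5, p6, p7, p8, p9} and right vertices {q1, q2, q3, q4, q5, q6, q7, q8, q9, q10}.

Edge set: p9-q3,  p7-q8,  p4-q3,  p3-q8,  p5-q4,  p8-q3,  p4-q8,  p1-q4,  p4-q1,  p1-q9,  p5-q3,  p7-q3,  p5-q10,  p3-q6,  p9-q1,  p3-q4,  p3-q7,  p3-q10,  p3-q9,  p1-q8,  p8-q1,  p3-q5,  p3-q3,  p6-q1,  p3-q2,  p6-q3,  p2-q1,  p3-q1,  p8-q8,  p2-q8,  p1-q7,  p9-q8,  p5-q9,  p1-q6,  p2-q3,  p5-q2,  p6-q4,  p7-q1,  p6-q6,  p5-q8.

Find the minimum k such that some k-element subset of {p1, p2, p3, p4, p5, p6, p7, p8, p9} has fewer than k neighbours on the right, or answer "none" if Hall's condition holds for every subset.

4

Take S = {p2, p4, p7, p8}. Its neighbourhood is {q1, q3, q8}, so |N(S)| = 3 < |S| = 4.
Every subset of size less than 4 has at least as many neighbours as members, so 4 is the minimum.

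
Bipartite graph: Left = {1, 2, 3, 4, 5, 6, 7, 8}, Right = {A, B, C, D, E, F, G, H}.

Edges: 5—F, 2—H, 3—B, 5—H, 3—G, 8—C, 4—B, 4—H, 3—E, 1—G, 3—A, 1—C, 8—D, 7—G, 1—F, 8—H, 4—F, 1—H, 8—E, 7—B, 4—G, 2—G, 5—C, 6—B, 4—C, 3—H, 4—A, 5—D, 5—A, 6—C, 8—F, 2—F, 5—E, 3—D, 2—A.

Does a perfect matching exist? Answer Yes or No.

Yes

A valid assignment of size 8: 1–F, 2–G, 3–D, 4–H, 5–A, 6–C, 7–B, 8–E.
All 8 left vertices are covered.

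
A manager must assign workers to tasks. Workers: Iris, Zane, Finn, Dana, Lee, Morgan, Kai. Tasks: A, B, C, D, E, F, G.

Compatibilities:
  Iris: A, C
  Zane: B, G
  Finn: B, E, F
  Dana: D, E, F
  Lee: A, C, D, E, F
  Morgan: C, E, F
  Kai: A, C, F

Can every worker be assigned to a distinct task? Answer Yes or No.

Yes

For example, pair Iris-C, Zane-G, Finn-B, Dana-D, Lee-A, Morgan-E, Kai-F.
All 7 workers are covered.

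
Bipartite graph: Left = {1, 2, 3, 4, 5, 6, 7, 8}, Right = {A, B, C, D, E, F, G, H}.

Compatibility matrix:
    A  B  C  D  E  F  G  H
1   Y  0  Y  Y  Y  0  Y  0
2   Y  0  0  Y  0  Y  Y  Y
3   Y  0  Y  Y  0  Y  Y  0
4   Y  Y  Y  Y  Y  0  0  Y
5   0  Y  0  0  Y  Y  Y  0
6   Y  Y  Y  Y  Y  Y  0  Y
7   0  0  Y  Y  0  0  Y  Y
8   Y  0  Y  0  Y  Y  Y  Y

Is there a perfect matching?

One maximum matching: 1–A, 2–F, 3–D, 4–H, 5–B, 6–E, 7–C, 8–G.
All 8 left vertices are covered.

Yes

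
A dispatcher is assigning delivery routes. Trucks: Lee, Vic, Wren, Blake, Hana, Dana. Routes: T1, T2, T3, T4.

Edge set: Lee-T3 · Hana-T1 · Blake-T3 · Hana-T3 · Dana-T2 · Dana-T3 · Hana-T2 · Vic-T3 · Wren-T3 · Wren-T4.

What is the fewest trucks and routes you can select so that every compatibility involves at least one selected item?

{Wren, Hana, Dana, T3} is a vertex cover of size 4: every edge has an endpoint in this set.
No smaller cover exists because Lee–T3, Wren–T4, Hana–T1, Dana–T2 is a matching of size 4, and a cover must include an endpoint of each of these disjoint edges (König's theorem).

4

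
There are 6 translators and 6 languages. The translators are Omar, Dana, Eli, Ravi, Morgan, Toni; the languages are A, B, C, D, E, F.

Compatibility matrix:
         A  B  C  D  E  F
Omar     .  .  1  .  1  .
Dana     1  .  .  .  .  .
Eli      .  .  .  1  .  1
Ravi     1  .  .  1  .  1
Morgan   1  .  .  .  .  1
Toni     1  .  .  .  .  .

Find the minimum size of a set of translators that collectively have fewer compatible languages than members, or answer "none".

Take S = {Dana, Toni}. Its neighbourhood is {A}, so |N(S)| = 1 < |S| = 2.
No single vertex violates Hall's condition since each has at least one neighbour, so 2 is the minimum.

2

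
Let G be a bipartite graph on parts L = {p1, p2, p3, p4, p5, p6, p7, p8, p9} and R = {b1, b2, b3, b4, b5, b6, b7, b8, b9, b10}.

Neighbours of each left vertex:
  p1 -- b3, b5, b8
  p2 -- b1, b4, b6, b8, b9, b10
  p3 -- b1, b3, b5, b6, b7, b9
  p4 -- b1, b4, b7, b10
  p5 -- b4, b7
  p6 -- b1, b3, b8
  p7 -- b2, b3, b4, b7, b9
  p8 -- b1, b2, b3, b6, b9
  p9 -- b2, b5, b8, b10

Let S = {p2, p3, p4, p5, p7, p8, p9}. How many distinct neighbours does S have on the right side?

10

The union of neighbours of {p2, p3, p4, p5, p7, p8, p9} is {b1, b2, b3, b4, b5, b6, b7, b8, b9, b10}, which has 10 elements.
Since |N(S)| = 10 ≥ |S| = 7, Hall's condition holds for this subset.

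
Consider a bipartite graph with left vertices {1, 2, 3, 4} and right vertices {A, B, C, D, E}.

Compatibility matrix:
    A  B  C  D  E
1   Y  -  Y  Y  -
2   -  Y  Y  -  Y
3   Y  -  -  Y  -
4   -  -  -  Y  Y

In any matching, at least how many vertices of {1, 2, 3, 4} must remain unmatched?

0

For example, pair 1-C, 2-B, 3-D, 4-E.
This saturates every left vertex, so 4 is the maximum.
That matches 4 of the 4, leaving 0 unmatched; no matching can do better.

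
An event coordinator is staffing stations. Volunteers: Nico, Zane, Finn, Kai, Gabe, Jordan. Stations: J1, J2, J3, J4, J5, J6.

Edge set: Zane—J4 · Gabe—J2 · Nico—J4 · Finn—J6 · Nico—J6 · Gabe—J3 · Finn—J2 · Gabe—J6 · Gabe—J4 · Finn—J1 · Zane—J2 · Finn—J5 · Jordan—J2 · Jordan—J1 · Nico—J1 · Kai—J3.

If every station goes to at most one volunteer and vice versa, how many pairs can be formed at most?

6

For example, pair Nico–J6, Zane–J4, Finn–J5, Kai–J3, Gabe–J2, Jordan–J1.
This saturates every volunteer, so 6 is the maximum.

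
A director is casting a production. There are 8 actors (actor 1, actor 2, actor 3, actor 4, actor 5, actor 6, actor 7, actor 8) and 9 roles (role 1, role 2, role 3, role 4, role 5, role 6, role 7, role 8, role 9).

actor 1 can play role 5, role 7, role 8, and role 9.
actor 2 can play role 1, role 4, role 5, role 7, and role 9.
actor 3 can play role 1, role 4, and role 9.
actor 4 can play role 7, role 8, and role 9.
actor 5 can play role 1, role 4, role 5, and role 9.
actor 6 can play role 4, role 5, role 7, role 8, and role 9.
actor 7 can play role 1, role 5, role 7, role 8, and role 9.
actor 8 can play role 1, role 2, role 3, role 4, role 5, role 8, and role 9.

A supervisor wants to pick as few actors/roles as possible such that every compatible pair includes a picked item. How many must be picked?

7

The 7 edges actor 1–role 8, actor 2–role 5, actor 3–role 1, actor 4–role 9, actor 5–role 4, actor 6–role 7, actor 8–role 3 form a matching, so any vertex cover needs at least 7 vertices (one per matched edge).
Conversely {actor 8, role 1, role 4, role 5, role 7, role 8, role 9} meets every edge and has exactly 7 vertices, so 7 is optimal.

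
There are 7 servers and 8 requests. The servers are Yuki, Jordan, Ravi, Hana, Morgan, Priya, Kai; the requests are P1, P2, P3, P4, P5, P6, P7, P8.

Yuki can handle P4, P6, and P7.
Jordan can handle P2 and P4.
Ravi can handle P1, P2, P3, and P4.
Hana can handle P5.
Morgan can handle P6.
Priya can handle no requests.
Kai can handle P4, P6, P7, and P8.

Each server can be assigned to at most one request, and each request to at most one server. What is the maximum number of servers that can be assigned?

A valid assignment of size 6: Yuki-P4, Jordan-P2, Ravi-P1, Hana-P5, Morgan-P6, Kai-P7.
The set {Priya} has only 0 neighbours (∅), so by Hall's theorem at most 6 of the 7 servers can be matched.

6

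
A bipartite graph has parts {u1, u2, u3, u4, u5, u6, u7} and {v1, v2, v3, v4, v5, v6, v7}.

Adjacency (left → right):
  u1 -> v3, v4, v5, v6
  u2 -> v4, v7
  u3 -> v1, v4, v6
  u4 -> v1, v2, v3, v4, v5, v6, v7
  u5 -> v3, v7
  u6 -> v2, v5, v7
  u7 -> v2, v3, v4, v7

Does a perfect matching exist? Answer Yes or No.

Yes

One maximum matching: u1→v5, u2→v4, u3→v1, u4→v6, u5→v3, u6→v7, u7→v2.
All 7 left vertices are covered.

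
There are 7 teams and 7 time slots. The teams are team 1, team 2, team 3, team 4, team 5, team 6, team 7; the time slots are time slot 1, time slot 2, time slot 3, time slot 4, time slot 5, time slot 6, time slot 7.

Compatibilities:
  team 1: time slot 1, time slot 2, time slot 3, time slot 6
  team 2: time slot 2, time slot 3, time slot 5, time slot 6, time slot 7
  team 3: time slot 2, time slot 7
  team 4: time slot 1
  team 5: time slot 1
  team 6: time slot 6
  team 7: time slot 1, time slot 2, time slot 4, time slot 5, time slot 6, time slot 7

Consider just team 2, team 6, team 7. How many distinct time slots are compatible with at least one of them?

7

The union of neighbours of {team 2, team 6, team 7} is {time slot 1, time slot 2, time slot 3, time slot 4, time slot 5, time slot 6, time slot 7}, which has 7 elements.
Since |N(S)| = 7 ≥ |S| = 3, Hall's condition holds for this subset.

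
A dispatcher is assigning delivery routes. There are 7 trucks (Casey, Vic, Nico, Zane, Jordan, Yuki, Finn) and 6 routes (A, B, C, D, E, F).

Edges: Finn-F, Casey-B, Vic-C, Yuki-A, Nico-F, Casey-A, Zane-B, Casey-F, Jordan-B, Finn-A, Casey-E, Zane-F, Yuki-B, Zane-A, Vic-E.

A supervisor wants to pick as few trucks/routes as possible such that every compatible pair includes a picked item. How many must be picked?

{Casey, Vic, A, B, F} is a vertex cover of size 5: every edge has an endpoint in this set.
No smaller cover exists because Casey–E, Vic–C, Nico–F, Zane–A, Jordan–B is a matching of size 5, and a cover must include an endpoint of each of these disjoint edges (König's theorem).

5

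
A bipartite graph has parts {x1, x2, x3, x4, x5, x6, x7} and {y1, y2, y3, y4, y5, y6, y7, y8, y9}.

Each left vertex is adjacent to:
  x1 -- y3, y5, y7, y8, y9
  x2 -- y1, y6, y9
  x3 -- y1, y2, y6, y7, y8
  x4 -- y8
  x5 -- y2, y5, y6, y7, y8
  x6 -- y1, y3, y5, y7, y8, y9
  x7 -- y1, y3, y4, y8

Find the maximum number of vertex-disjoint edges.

7

A valid assignment of size 7: x1→y7, x2→y1, x3→y6, x4→y8, x5→y2, x6→y9, x7→y3.
All 7 left vertices are matched, so no larger matching exists.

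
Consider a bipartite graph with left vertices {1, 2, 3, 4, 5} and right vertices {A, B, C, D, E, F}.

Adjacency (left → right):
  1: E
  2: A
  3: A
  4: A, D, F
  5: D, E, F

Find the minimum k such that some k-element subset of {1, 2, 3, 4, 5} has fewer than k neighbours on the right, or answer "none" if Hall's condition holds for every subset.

Take S = {2, 3}. Its neighbourhood is {A}, so |N(S)| = 1 < |S| = 2.
No single vertex violates Hall's condition since each has at least one neighbour, so 2 is the minimum.

2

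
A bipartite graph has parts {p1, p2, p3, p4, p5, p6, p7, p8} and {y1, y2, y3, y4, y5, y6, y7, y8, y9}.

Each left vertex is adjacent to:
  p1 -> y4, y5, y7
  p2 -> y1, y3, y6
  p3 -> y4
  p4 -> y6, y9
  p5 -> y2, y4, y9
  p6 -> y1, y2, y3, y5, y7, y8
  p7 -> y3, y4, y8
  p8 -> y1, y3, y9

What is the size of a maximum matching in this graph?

For example, pair p1→y5, p2→y1, p3→y4, p4→y6, p5→y2, p6→y7, p7→y8, p8→y3.
All 8 left vertices are matched, so no larger matching exists.

8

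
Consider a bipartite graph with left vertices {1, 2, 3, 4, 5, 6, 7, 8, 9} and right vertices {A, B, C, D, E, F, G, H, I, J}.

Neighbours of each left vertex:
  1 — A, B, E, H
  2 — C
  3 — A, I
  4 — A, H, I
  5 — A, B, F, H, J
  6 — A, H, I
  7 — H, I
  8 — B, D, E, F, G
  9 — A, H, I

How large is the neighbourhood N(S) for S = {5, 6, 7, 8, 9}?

The union of neighbours of {5, 6, 7, 8, 9} is {A, B, D, E, F, G, H, I, J}, which has 9 elements.
Since |N(S)| = 9 ≥ |S| = 5, Hall's condition holds for this subset.

9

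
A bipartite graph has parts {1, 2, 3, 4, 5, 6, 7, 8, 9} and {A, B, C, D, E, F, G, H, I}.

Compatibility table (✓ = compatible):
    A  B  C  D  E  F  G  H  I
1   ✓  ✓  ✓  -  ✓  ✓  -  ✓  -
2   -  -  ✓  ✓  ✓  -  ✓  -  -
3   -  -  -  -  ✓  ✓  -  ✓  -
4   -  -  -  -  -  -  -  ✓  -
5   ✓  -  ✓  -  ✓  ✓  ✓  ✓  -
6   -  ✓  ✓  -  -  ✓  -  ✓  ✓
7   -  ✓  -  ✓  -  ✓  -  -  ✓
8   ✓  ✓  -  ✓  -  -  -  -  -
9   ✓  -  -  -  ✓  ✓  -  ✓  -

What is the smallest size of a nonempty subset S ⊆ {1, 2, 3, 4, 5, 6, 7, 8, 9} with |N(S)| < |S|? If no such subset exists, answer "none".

A matching saturating every left vertex exists, for instance 1→A, 2→C, 3→F, 4→H, 5→G, 6→I, 7→B, 8→D, 9→E.
By Hall's marriage theorem, this means |N(S)| ≥ |S| for every subset S, so no violating subset exists.

none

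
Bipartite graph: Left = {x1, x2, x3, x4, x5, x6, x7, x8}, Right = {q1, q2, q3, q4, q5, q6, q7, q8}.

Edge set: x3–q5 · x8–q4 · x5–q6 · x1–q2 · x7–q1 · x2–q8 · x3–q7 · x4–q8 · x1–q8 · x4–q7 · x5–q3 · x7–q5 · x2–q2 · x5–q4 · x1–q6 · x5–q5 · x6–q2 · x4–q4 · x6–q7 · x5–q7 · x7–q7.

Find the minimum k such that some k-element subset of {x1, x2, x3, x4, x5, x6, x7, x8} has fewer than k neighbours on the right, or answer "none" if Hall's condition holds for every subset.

A matching saturating every left vertex exists, for instance x1→q6, x2→q2, x3→q5, x4→q8, x5→q3, x6→q7, x7→q1, x8→q4.
By Hall's marriage theorem, this means |N(S)| ≥ |S| for every subset S, so no violating subset exists.

none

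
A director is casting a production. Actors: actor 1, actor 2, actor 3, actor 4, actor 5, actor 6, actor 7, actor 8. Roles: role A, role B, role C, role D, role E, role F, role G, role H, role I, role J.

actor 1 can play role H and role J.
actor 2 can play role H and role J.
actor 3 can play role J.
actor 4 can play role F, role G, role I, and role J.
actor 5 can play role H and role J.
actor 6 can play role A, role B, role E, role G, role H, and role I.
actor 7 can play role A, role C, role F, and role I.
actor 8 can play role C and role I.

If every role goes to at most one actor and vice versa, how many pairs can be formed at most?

For example, pair actor 1-role J, actor 2-role H, actor 4-role G, actor 6-role B, actor 7-role F, actor 8-role I.
The set {actor 1, actor 2, actor 3, actor 5} has only 2 neighbours ({role H, role J}), so by Hall's theorem at most 6 of the 8 actors can be matched.

6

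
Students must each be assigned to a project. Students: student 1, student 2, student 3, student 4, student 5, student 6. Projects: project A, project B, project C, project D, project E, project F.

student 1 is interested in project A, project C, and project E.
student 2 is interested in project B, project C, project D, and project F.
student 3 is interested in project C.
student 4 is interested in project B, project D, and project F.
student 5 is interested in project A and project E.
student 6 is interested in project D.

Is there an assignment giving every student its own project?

One maximum matching: student 1–project A, student 2–project B, student 3–project C, student 4–project F, student 5–project E, student 6–project D.
All 6 students are covered.

Yes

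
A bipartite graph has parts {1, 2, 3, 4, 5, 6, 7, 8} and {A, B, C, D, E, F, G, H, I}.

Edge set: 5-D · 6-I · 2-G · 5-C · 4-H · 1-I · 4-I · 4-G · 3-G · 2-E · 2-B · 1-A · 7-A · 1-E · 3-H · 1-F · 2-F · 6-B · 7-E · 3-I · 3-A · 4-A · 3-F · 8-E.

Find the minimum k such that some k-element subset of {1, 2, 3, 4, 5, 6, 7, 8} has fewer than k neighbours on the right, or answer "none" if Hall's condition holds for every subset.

none

A matching saturating every left vertex exists, for instance 1→F, 2→B, 3→G, 4→H, 5→C, 6→I, 7→A, 8→E.
By Hall's marriage theorem, this means |N(S)| ≥ |S| for every subset S, so no violating subset exists.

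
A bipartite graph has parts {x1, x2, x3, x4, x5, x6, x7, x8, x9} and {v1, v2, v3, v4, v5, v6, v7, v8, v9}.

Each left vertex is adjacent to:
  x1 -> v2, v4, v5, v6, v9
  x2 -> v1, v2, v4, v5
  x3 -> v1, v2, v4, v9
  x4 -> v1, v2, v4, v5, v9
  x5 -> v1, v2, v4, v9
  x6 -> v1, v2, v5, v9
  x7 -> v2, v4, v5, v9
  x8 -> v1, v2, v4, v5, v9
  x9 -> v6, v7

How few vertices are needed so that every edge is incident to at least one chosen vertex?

7

{x1, x9, v1, v2, v4, v5, v9} is a vertex cover of size 7: every edge has an endpoint in this set.
No smaller cover exists because x1–v6, x2–v4, x3–v9, x4–v5, x5–v1, x6–v2, x9–v7 is a matching of size 7, and a cover must include an endpoint of each of these disjoint edges (König's theorem).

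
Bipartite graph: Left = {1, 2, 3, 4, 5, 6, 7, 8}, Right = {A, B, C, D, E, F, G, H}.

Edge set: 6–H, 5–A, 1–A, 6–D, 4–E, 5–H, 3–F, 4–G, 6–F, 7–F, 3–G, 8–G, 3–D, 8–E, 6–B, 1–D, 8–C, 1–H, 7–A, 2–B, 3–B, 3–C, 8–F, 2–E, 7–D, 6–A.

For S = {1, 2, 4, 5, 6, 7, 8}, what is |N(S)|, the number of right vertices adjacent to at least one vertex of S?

8

The union of neighbours of {1, 2, 4, 5, 6, 7, 8} is {A, B, C, D, E, F, G, H}, which has 8 elements.
Since |N(S)| = 8 ≥ |S| = 7, Hall's condition holds for this subset.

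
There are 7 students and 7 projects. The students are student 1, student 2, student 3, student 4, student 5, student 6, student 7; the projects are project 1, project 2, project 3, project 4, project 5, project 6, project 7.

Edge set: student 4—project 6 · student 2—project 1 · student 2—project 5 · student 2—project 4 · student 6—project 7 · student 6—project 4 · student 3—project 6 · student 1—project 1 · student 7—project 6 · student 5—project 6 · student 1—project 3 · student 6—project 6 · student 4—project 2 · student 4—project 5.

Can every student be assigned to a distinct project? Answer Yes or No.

No

The set {student 3, student 5, student 7} has only 1 neighbour ({project 6}), so by Hall's theorem at most 5 of the 7 students can be matched.
Hence no matching covers every student.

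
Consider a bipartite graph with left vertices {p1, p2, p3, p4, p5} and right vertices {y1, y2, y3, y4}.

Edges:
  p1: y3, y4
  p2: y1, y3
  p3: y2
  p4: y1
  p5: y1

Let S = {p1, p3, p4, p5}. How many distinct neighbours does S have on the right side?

The union of neighbours of {p1, p3, p4, p5} is {y1, y2, y3, y4}, which has 4 elements.
Since |N(S)| = 4 ≥ |S| = 4, Hall's condition holds for this subset.

4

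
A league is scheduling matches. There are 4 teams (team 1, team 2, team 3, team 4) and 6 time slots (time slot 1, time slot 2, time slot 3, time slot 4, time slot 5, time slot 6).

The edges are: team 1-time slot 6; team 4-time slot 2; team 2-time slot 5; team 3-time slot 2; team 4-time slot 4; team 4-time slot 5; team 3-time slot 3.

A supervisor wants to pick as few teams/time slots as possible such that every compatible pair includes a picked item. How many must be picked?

4

{team 1, team 2, team 3, team 4} is a vertex cover of size 4: every edge has an endpoint in this set.
No smaller cover exists because team 1–time slot 6, team 2–time slot 5, team 3–time slot 2, team 4–time slot 4 is a matching of size 4, and a cover must include an endpoint of each of these disjoint edges (König's theorem).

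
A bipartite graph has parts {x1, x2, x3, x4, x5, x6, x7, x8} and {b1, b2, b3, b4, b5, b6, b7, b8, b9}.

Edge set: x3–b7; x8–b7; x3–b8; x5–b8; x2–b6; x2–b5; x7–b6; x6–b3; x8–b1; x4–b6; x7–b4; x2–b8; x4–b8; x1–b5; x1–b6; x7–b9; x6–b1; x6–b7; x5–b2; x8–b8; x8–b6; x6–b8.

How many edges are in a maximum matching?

For example, pair x1→b6, x2→b5, x3→b7, x4→b8, x5→b2, x6→b3, x7→b4, x8→b1.
This saturates every left vertex, so 8 is the maximum.

8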